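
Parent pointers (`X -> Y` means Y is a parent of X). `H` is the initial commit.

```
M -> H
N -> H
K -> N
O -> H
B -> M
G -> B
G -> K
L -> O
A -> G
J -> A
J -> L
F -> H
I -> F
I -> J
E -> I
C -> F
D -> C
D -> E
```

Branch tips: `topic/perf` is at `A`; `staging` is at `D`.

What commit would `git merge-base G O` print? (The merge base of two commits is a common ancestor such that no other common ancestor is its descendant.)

Ancestors of G: {B, G, H, K, M, N}.
Ancestors of O: {H, O}.
Common ancestors: {H}.
The only common ancestor is H, so it is the merge base.

H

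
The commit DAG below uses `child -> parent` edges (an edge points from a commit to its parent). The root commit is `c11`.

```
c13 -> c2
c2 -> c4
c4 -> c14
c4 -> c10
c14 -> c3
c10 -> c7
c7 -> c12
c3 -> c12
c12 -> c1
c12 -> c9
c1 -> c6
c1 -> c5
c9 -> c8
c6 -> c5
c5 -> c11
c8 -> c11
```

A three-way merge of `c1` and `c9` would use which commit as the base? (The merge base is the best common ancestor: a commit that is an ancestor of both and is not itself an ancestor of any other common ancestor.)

c11

Ancestors of c1: {c1, c11, c5, c6}.
Ancestors of c9: {c11, c8, c9}.
Common ancestors: {c11}.
The only common ancestor is c11, so it is the merge base.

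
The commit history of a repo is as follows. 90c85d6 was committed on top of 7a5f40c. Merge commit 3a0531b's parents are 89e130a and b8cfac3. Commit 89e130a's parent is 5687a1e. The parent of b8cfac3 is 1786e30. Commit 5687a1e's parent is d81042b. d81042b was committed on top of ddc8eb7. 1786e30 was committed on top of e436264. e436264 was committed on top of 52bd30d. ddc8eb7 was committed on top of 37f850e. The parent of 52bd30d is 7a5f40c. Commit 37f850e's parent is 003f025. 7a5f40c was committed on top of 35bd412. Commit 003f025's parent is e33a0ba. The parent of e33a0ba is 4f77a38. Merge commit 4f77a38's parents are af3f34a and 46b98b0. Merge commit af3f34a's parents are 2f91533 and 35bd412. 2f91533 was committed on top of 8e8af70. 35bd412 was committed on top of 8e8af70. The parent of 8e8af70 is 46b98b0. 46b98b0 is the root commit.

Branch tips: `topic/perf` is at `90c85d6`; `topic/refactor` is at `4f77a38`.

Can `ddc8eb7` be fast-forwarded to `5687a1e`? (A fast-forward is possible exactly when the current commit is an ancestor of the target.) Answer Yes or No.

Yes

A fast-forward from ddc8eb7 to 5687a1e is possible iff ddc8eb7 is an ancestor of 5687a1e.
Ancestors of 5687a1e: {003f025, 2f91533, 35bd412, 37f850e, 46b98b0, 4f77a38, 5687a1e, 8e8af70, af3f34a, d81042b, ddc8eb7, e33a0ba}.
ddc8eb7 is among them, so fast-forward is possible.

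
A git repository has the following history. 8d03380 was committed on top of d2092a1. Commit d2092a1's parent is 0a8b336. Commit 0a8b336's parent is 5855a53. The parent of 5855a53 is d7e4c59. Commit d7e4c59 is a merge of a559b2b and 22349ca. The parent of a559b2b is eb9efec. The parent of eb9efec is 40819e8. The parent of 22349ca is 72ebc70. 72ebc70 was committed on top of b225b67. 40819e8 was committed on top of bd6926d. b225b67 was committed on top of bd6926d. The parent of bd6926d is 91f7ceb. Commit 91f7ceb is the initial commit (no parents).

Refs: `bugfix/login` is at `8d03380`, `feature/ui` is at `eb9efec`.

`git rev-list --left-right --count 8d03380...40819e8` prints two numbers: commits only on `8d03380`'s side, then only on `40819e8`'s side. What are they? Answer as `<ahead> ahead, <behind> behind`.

10 ahead, 0 behind

Reachable from 8d03380: {0a8b336, 22349ca, 40819e8, 5855a53, 72ebc70, 8d03380, 91f7ceb, a559b2b, b225b67, bd6926d, d2092a1, d7e4c59, eb9efec}.
Reachable from 40819e8: {40819e8, 91f7ceb, bd6926d}.
Only in 8d03380's history (ahead): {0a8b336, 22349ca, 5855a53, 72ebc70, 8d03380, a559b2b, b225b67, d2092a1, d7e4c59, eb9efec} — 10.
Only in 40819e8's history (behind): {} — 0.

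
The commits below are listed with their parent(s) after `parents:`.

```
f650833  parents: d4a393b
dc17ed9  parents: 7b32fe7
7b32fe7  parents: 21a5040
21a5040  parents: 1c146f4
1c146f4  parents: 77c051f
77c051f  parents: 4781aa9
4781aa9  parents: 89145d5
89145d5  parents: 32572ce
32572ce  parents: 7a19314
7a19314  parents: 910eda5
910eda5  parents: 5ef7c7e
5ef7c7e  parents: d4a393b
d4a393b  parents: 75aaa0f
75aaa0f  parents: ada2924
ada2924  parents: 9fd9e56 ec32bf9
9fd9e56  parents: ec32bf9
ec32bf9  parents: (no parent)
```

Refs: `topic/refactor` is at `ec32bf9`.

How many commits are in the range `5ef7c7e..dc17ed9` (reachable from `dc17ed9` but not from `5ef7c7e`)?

10

Reachable from dc17ed9: {1c146f4, 21a5040, 32572ce, 4781aa9, 5ef7c7e, 75aaa0f, 77c051f, 7a19314, 7b32fe7, 89145d5, 910eda5, 9fd9e56, ada2924, d4a393b, dc17ed9, ec32bf9}.
Reachable from 5ef7c7e: {5ef7c7e, 75aaa0f, 9fd9e56, ada2924, d4a393b, ec32bf9}.
In dc17ed9's history but not 5ef7c7e's: {1c146f4, 21a5040, 32572ce, 4781aa9, 77c051f, 7a19314, 7b32fe7, 89145d5, 910eda5, dc17ed9} — 10 commits.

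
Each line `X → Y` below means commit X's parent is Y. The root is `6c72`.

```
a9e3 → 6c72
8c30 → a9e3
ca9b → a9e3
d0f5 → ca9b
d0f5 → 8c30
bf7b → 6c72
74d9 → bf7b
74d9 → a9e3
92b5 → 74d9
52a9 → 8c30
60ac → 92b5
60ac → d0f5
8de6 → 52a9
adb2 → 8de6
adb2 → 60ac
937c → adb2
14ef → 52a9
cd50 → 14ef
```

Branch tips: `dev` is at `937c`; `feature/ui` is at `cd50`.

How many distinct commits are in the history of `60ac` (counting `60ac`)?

9

Walking parent pointers from 60ac: reachable set = {60ac, 6c72, 74d9, 8c30, 92b5, a9e3, bf7b, ca9b, d0f5}.
That is 9 commits.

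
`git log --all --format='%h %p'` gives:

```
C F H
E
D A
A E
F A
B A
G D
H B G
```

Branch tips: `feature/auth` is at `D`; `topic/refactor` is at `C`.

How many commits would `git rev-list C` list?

8

Walking parent pointers from C: reachable set = {A, B, C, D, E, F, G, H}.
That is 8 commits.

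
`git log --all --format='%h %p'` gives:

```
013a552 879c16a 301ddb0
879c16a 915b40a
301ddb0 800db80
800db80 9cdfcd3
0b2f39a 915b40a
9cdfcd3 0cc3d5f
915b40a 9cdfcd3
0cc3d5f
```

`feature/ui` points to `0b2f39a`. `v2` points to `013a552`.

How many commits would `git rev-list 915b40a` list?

Walking parent pointers from 915b40a: reachable set = {0cc3d5f, 915b40a, 9cdfcd3}.
That is 3 commits.

3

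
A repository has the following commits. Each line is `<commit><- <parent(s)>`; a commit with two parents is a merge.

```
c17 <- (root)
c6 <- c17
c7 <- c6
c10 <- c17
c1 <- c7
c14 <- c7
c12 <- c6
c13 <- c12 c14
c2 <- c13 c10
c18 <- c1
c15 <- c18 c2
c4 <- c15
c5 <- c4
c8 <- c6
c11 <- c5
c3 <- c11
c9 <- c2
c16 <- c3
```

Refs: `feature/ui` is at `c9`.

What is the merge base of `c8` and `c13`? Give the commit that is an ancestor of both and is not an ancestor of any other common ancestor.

Ancestors of c8: {c17, c6, c8}.
Ancestors of c13: {c12, c13, c14, c17, c6, c7}.
Common ancestors: {c17, c6}.
Among these, c6 is not an ancestor of any other common ancestor — it is the merge base.

c6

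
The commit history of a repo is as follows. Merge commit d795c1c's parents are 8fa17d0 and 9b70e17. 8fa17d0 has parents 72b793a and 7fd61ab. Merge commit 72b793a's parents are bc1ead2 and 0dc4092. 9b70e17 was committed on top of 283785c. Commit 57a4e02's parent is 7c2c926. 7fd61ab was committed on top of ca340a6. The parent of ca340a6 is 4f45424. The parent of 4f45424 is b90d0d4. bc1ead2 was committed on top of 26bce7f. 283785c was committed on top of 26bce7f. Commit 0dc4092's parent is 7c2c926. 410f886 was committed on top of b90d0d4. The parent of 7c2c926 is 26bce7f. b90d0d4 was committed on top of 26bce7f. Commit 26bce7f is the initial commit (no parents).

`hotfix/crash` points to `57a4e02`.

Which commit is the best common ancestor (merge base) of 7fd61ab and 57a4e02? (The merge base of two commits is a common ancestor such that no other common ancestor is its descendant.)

Ancestors of 7fd61ab: {26bce7f, 4f45424, 7fd61ab, b90d0d4, ca340a6}.
Ancestors of 57a4e02: {26bce7f, 57a4e02, 7c2c926}.
Common ancestors: {26bce7f}.
The only common ancestor is 26bce7f, so it is the merge base.

26bce7f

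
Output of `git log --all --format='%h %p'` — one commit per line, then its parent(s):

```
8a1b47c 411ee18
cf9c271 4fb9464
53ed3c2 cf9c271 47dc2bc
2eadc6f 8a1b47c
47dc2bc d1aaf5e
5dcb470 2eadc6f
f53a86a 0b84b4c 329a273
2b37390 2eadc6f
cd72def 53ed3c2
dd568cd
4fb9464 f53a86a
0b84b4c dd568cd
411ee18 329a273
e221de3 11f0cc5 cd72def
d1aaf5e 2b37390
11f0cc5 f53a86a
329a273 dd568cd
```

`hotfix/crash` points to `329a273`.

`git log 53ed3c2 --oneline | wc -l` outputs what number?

13

Walking parent pointers from 53ed3c2: reachable set = {0b84b4c, 2b37390, 2eadc6f, 329a273, 411ee18, 47dc2bc, 4fb9464, 53ed3c2, 8a1b47c, cf9c271, d1aaf5e, dd568cd, f53a86a}.
That is 13 commits.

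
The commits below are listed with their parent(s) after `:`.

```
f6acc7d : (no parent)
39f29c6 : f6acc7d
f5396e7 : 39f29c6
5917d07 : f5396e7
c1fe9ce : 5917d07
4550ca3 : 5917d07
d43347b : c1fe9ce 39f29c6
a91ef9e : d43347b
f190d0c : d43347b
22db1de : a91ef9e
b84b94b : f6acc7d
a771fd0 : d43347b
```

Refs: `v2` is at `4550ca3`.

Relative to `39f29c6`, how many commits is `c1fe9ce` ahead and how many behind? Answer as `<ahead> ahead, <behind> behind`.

3 ahead, 0 behind

Reachable from c1fe9ce: {39f29c6, 5917d07, c1fe9ce, f5396e7, f6acc7d}.
Reachable from 39f29c6: {39f29c6, f6acc7d}.
Only in c1fe9ce's history (ahead): {5917d07, c1fe9ce, f5396e7} — 3.
Only in 39f29c6's history (behind): {} — 0.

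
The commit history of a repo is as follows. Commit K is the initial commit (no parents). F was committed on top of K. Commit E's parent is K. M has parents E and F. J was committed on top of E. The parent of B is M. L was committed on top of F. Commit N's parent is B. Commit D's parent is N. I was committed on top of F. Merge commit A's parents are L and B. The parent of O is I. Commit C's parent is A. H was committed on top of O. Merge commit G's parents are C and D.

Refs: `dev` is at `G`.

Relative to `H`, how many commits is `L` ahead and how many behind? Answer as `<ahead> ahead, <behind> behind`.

Reachable from L: {F, K, L}.
Reachable from H: {F, H, I, K, O}.
Only in L's history (ahead): {L} — 1.
Only in H's history (behind): {H, I, O} — 3.

1 ahead, 3 behind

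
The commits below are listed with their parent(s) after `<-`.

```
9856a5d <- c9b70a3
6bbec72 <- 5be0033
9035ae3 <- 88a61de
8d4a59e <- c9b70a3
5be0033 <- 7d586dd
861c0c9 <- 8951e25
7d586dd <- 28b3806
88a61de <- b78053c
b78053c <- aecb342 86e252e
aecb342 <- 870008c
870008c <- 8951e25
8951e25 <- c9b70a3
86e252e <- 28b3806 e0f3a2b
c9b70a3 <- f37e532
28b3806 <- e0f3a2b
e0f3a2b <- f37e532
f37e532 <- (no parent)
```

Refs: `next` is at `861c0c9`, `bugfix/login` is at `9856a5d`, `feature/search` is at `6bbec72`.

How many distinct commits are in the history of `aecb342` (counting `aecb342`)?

Walking parent pointers from aecb342: reachable set = {870008c, 8951e25, aecb342, c9b70a3, f37e532}.
That is 5 commits.

5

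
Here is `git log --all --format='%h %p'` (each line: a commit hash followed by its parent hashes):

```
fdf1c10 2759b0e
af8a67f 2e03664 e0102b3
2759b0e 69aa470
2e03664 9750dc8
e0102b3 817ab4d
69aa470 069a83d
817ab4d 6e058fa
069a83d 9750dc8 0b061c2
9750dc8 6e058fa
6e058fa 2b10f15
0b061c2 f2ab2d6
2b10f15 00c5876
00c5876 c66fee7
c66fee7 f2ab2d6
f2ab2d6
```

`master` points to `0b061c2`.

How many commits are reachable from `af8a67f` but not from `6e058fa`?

5

Reachable from af8a67f: {00c5876, 2b10f15, 2e03664, 6e058fa, 817ab4d, 9750dc8, af8a67f, c66fee7, e0102b3, f2ab2d6}.
Reachable from 6e058fa: {00c5876, 2b10f15, 6e058fa, c66fee7, f2ab2d6}.
In af8a67f's history but not 6e058fa's: {2e03664, 817ab4d, 9750dc8, af8a67f, e0102b3} — 5 commits.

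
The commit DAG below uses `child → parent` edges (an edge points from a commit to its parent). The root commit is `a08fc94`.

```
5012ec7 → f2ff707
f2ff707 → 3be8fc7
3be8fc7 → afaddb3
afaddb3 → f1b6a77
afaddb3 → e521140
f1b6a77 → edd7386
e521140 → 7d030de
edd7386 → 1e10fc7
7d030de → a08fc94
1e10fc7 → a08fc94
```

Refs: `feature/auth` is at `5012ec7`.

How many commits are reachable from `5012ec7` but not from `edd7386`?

7

Reachable from 5012ec7: {1e10fc7, 3be8fc7, 5012ec7, 7d030de, a08fc94, afaddb3, e521140, edd7386, f1b6a77, f2ff707}.
Reachable from edd7386: {1e10fc7, a08fc94, edd7386}.
In 5012ec7's history but not edd7386's: {3be8fc7, 5012ec7, 7d030de, afaddb3, e521140, f1b6a77, f2ff707} — 7 commits.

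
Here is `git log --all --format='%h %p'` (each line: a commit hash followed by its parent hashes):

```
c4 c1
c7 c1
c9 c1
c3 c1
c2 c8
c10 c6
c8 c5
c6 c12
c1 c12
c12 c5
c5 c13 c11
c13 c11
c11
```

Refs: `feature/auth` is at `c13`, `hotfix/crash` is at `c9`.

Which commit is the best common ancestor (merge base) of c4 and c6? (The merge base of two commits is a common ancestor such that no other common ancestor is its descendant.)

Ancestors of c4: {c1, c11, c12, c13, c4, c5}.
Ancestors of c6: {c11, c12, c13, c5, c6}.
Common ancestors: {c11, c12, c13, c5}.
Among these, c12 is not an ancestor of any other common ancestor — it is the merge base.

c12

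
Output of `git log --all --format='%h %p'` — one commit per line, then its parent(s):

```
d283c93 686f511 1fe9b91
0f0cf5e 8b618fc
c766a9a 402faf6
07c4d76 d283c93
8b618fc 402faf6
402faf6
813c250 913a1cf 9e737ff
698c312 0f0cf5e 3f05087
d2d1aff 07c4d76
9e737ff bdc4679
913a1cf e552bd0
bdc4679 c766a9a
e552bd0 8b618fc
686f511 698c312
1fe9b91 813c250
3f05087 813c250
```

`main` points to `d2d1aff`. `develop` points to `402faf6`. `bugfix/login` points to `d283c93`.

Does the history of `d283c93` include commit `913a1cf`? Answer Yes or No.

Ancestors of d283c93 (commits reachable by following parents): {0f0cf5e, 1fe9b91, 3f05087, 402faf6, 686f511, 698c312, 813c250, 8b618fc, 913a1cf, 9e737ff, bdc4679, c766a9a, d283c93, e552bd0}.
913a1cf is in that set, so it is an ancestor of d283c93.

Yes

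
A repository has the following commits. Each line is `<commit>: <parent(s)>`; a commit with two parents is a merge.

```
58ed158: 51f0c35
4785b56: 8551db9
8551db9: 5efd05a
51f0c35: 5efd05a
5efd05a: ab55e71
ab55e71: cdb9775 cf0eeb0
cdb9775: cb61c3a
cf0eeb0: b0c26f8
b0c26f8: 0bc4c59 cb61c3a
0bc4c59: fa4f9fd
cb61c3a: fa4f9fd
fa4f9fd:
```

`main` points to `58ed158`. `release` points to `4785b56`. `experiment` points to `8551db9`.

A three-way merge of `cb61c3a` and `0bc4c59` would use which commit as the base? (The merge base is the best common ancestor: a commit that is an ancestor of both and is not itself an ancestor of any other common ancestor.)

Ancestors of cb61c3a: {cb61c3a, fa4f9fd}.
Ancestors of 0bc4c59: {0bc4c59, fa4f9fd}.
Common ancestors: {fa4f9fd}.
The only common ancestor is fa4f9fd, so it is the merge base.

fa4f9fd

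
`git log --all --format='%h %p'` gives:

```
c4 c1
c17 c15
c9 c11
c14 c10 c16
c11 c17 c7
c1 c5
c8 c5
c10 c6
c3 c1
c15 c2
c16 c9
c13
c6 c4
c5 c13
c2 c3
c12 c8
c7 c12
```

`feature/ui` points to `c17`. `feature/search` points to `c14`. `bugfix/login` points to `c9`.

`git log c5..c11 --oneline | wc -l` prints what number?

9

Reachable from c11: {c1, c11, c12, c13, c15, c17, c2, c3, c5, c7, c8}.
Reachable from c5: {c13, c5}.
In c11's history but not c5's: {c1, c11, c12, c15, c17, c2, c3, c7, c8} — 9 commits.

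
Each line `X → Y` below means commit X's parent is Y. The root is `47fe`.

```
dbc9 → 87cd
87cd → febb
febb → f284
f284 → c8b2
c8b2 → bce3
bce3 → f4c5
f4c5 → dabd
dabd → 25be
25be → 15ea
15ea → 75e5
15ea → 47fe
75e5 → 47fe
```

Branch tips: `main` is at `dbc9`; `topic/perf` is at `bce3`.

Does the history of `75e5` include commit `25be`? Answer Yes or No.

No

Ancestors of 75e5: {47fe, 75e5}.
25be is not in that set, so it is not an ancestor of 75e5.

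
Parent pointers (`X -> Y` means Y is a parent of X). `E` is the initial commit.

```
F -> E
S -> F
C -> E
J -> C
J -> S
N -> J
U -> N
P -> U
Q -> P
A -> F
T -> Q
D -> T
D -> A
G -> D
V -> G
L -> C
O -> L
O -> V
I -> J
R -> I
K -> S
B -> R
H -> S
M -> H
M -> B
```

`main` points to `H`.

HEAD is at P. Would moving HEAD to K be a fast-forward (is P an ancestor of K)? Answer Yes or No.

No

A fast-forward from P to K is possible iff P is an ancestor of K.
Ancestors of K: {E, F, K, S}.
P is not among them, so fast-forward is not possible.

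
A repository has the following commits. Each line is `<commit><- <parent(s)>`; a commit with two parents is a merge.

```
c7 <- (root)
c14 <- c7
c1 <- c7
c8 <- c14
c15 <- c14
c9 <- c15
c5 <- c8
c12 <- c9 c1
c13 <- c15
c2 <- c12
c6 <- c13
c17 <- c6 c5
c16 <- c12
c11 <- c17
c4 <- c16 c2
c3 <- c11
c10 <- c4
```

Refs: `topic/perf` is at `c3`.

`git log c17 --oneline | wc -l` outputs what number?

Walking parent pointers from c17: reachable set = {c13, c14, c15, c17, c5, c6, c7, c8}.
That is 8 commits.

8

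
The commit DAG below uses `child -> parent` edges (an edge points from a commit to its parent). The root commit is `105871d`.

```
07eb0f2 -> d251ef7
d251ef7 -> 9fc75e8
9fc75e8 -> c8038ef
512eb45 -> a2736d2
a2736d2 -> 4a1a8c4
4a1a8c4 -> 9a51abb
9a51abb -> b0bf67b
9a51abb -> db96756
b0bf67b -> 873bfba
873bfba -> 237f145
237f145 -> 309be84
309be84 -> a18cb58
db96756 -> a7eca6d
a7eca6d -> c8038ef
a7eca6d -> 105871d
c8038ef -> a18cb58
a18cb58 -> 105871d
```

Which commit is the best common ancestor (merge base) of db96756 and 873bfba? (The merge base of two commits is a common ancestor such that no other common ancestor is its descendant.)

a18cb58

Ancestors of db96756: {105871d, a18cb58, a7eca6d, c8038ef, db96756}.
Ancestors of 873bfba: {105871d, 237f145, 309be84, 873bfba, a18cb58}.
Common ancestors: {105871d, a18cb58}.
Among these, a18cb58 is not an ancestor of any other common ancestor — it is the merge base.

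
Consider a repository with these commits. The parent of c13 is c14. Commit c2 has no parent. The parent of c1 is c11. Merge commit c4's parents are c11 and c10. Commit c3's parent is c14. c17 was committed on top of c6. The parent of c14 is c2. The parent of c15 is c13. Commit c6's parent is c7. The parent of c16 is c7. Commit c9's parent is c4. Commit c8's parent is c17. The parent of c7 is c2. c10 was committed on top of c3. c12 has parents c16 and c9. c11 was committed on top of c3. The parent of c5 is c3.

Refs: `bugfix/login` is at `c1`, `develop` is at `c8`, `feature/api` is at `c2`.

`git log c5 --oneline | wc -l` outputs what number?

Walking parent pointers from c5: reachable set = {c14, c2, c3, c5}.
That is 4 commits.

4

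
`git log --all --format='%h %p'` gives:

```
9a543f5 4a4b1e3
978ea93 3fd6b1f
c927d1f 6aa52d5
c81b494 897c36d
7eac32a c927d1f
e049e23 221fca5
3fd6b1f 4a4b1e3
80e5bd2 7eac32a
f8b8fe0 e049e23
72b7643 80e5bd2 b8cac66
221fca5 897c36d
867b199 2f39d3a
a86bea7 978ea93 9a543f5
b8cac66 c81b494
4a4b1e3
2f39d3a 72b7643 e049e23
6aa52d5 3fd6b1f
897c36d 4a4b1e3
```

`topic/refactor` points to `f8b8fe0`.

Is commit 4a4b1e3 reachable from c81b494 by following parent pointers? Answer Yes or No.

Ancestors of c81b494 (commits reachable by following parents): {4a4b1e3, 897c36d, c81b494}.
4a4b1e3 is in that set, so it is an ancestor of c81b494.

Yes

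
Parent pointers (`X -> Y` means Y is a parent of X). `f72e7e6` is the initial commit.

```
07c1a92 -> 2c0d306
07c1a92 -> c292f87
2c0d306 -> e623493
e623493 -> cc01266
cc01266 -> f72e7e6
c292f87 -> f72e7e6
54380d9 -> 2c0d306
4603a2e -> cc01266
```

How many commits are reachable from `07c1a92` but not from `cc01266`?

Reachable from 07c1a92: {07c1a92, 2c0d306, c292f87, cc01266, e623493, f72e7e6}.
Reachable from cc01266: {cc01266, f72e7e6}.
In 07c1a92's history but not cc01266's: {07c1a92, 2c0d306, c292f87, e623493} — 4 commits.

4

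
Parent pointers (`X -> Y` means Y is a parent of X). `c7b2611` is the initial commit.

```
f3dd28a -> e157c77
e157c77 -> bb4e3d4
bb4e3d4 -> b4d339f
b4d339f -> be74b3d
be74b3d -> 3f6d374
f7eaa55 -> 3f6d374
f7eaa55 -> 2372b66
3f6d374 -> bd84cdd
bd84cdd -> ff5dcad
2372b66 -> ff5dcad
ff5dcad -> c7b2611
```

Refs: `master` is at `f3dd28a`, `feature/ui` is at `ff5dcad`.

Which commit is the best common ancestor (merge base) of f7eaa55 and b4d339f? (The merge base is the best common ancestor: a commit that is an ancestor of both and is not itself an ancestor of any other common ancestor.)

Ancestors of f7eaa55: {2372b66, 3f6d374, bd84cdd, c7b2611, f7eaa55, ff5dcad}.
Ancestors of b4d339f: {3f6d374, b4d339f, bd84cdd, be74b3d, c7b2611, ff5dcad}.
Common ancestors: {3f6d374, bd84cdd, c7b2611, ff5dcad}.
Among these, 3f6d374 is not an ancestor of any other common ancestor — it is the merge base.

3f6d374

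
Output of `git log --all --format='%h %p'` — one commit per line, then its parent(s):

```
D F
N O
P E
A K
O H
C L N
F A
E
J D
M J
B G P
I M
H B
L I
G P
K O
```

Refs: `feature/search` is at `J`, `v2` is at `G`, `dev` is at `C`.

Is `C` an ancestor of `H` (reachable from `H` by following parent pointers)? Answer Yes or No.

Ancestors of H: {B, E, G, H, P}.
C is not in that set, so it is not an ancestor of H.

No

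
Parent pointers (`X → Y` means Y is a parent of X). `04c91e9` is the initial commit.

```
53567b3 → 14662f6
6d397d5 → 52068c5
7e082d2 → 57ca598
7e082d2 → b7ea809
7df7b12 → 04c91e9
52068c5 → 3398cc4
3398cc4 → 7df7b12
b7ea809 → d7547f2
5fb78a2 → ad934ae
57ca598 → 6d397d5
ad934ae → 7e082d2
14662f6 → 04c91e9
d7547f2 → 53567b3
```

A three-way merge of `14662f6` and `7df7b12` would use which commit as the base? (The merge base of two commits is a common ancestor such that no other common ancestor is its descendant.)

Ancestors of 14662f6: {04c91e9, 14662f6}.
Ancestors of 7df7b12: {04c91e9, 7df7b12}.
Common ancestors: {04c91e9}.
The only common ancestor is 04c91e9, so it is the merge base.

04c91e9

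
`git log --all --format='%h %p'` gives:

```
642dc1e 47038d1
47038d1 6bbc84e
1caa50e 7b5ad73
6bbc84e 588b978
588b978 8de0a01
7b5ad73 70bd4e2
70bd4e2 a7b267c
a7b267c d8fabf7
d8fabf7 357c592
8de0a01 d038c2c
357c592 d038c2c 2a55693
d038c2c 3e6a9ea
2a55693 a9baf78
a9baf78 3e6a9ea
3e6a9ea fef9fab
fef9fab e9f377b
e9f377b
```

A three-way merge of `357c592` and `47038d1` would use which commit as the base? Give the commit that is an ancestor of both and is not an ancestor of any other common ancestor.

Ancestors of 357c592: {2a55693, 357c592, 3e6a9ea, a9baf78, d038c2c, e9f377b, fef9fab}.
Ancestors of 47038d1: {3e6a9ea, 47038d1, 588b978, 6bbc84e, 8de0a01, d038c2c, e9f377b, fef9fab}.
Common ancestors: {3e6a9ea, d038c2c, e9f377b, fef9fab}.
Among these, d038c2c is not an ancestor of any other common ancestor — it is the merge base.

d038c2c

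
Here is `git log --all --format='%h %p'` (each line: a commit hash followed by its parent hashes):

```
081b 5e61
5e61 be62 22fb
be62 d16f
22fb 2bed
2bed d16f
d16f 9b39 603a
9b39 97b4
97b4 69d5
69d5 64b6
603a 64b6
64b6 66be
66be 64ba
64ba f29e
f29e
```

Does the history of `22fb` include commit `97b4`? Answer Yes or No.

Yes

Ancestors of 22fb (commits reachable by following parents): {22fb, 2bed, 603a, 64b6, 64ba, 66be, 69d5, 97b4, 9b39, d16f, f29e}.
97b4 is in that set, so it is an ancestor of 22fb.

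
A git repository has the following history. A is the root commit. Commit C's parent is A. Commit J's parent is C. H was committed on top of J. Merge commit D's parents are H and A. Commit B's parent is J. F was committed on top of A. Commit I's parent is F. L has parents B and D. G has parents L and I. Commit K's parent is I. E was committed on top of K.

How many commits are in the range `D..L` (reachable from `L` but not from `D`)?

2

Reachable from L: {A, B, C, D, H, J, L}.
Reachable from D: {A, C, D, H, J}.
In L's history but not D's: {B, L} — 2 commits.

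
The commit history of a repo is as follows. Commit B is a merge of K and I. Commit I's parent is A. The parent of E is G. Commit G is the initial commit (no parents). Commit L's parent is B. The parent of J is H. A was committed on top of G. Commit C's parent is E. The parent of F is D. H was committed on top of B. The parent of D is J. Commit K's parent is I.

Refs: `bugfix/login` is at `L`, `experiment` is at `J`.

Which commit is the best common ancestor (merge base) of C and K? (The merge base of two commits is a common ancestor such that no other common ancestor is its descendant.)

G

Ancestors of C: {C, E, G}.
Ancestors of K: {A, G, I, K}.
Common ancestors: {G}.
The only common ancestor is G, so it is the merge base.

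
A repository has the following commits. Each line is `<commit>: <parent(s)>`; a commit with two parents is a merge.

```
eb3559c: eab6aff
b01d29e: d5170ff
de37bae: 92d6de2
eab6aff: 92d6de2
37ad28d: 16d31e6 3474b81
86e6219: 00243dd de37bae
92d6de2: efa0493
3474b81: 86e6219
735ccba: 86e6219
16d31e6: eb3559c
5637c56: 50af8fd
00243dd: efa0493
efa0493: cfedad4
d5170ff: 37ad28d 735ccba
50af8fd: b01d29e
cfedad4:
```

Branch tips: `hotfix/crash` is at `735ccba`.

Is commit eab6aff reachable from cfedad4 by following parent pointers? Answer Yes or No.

Ancestors of cfedad4: {cfedad4}.
eab6aff is not in that set, so it is not an ancestor of cfedad4.

No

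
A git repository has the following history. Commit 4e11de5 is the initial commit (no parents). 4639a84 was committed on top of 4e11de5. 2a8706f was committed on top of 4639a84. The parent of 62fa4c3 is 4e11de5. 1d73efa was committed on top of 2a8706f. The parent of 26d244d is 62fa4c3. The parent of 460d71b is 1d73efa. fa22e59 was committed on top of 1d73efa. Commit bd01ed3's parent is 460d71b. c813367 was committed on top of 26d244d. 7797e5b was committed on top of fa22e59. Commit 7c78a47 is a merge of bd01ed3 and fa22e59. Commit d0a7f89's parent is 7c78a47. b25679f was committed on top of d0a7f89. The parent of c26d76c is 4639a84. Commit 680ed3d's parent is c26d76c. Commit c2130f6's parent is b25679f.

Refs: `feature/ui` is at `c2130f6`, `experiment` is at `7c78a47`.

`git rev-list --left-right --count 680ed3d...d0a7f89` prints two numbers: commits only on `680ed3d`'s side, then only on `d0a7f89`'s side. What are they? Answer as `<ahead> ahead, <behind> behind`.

Reachable from 680ed3d: {4639a84, 4e11de5, 680ed3d, c26d76c}.
Reachable from d0a7f89: {1d73efa, 2a8706f, 460d71b, 4639a84, 4e11de5, 7c78a47, bd01ed3, d0a7f89, fa22e59}.
Only in 680ed3d's history (ahead): {680ed3d, c26d76c} — 2.
Only in d0a7f89's history (behind): {1d73efa, 2a8706f, 460d71b, 7c78a47, bd01ed3, d0a7f89, fa22e59} — 7.

2 ahead, 7 behind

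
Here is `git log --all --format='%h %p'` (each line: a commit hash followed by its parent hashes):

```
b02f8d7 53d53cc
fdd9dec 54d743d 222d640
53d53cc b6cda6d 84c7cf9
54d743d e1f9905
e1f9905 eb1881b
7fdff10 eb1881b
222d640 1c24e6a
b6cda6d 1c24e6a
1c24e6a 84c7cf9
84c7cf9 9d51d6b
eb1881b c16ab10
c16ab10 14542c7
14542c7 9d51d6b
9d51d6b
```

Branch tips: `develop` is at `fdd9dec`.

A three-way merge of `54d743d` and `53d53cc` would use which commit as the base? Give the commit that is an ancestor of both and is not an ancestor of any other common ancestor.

Ancestors of 54d743d: {14542c7, 54d743d, 9d51d6b, c16ab10, e1f9905, eb1881b}.
Ancestors of 53d53cc: {1c24e6a, 53d53cc, 84c7cf9, 9d51d6b, b6cda6d}.
Common ancestors: {9d51d6b}.
The only common ancestor is 9d51d6b, so it is the merge base.

9d51d6b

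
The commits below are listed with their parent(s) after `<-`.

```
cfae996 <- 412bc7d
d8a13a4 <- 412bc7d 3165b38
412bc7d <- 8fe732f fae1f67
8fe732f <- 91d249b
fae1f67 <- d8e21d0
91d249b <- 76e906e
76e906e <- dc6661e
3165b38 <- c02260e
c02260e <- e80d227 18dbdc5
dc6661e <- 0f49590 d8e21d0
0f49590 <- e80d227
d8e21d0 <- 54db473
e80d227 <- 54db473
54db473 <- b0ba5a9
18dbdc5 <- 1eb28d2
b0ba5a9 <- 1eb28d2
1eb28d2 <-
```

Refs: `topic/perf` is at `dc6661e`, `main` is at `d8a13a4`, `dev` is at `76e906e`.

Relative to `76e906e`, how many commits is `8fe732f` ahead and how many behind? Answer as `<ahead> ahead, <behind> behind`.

2 ahead, 0 behind

Reachable from 8fe732f: {0f49590, 1eb28d2, 54db473, 76e906e, 8fe732f, 91d249b, b0ba5a9, d8e21d0, dc6661e, e80d227}.
Reachable from 76e906e: {0f49590, 1eb28d2, 54db473, 76e906e, b0ba5a9, d8e21d0, dc6661e, e80d227}.
Only in 8fe732f's history (ahead): {8fe732f, 91d249b} — 2.
Only in 76e906e's history (behind): {} — 0.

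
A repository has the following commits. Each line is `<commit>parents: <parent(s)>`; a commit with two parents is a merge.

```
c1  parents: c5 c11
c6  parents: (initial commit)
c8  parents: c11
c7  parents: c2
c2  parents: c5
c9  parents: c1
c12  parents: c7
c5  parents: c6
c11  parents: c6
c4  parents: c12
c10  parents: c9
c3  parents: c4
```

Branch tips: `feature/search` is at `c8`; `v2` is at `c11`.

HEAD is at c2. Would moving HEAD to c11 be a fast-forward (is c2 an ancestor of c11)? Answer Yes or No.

A fast-forward from c2 to c11 is possible iff c2 is an ancestor of c11.
Ancestors of c11: {c11, c6}.
c2 is not among them, so fast-forward is not possible.

No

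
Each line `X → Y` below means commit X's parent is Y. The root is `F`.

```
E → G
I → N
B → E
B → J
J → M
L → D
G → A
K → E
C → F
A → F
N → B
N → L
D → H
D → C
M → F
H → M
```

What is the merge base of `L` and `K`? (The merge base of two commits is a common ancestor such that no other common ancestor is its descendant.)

Ancestors of L: {C, D, F, H, L, M}.
Ancestors of K: {A, E, F, G, K}.
Common ancestors: {F}.
The only common ancestor is F, so it is the merge base.

F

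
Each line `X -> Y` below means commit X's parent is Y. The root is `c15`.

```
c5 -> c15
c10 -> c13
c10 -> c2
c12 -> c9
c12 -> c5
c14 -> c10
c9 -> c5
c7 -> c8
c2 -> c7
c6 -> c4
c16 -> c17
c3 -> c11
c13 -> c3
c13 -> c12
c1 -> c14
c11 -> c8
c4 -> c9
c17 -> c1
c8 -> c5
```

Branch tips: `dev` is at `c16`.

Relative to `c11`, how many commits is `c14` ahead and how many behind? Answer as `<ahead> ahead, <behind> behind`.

8 ahead, 0 behind

Reachable from c14: {c10, c11, c12, c13, c14, c15, c2, c3, c5, c7, c8, c9}.
Reachable from c11: {c11, c15, c5, c8}.
Only in c14's history (ahead): {c10, c12, c13, c14, c2, c3, c7, c9} — 8.
Only in c11's history (behind): {} — 0.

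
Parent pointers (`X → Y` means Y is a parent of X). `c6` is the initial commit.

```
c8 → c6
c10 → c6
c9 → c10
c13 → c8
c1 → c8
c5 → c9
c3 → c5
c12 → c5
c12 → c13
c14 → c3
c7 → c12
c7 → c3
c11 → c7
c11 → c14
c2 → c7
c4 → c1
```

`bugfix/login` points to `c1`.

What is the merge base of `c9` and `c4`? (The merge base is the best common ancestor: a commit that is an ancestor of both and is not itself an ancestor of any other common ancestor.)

Ancestors of c9: {c10, c6, c9}.
Ancestors of c4: {c1, c4, c6, c8}.
Common ancestors: {c6}.
The only common ancestor is c6, so it is the merge base.

c6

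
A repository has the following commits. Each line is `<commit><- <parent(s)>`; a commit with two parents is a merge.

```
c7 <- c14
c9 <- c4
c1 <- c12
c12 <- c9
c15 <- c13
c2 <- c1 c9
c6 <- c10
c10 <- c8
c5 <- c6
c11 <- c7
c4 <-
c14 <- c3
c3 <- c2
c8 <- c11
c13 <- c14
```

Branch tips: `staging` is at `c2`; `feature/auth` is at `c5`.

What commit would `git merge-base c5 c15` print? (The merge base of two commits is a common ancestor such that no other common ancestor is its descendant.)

Ancestors of c5: {c1, c10, c11, c12, c14, c2, c3, c4, c5, c6, c7, c8, c9}.
Ancestors of c15: {c1, c12, c13, c14, c15, c2, c3, c4, c9}.
Common ancestors: {c1, c12, c14, c2, c3, c4, c9}.
Among these, c14 is not an ancestor of any other common ancestor — it is the merge base.

c14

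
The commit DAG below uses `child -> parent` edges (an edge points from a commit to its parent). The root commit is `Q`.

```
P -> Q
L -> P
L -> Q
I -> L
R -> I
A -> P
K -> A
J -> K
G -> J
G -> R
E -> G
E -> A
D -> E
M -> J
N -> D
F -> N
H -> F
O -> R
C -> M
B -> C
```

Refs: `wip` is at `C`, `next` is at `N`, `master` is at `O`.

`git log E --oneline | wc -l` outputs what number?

Walking parent pointers from E: reachable set = {A, E, G, I, J, K, L, P, Q, R}.
That is 10 commits.

10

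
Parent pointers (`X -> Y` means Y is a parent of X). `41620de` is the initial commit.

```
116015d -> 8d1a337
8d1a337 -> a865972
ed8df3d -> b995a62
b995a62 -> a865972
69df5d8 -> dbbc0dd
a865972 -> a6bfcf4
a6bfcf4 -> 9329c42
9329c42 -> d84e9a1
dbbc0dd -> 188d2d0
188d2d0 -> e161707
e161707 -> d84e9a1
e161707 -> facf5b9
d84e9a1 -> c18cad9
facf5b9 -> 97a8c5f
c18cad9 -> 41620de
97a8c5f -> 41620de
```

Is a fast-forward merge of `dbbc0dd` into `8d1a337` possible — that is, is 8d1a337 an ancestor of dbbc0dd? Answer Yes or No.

No

A fast-forward from 8d1a337 to dbbc0dd is possible iff 8d1a337 is an ancestor of dbbc0dd.
Ancestors of dbbc0dd: {188d2d0, 41620de, 97a8c5f, c18cad9, d84e9a1, dbbc0dd, e161707, facf5b9}.
8d1a337 is not among them, so fast-forward is not possible.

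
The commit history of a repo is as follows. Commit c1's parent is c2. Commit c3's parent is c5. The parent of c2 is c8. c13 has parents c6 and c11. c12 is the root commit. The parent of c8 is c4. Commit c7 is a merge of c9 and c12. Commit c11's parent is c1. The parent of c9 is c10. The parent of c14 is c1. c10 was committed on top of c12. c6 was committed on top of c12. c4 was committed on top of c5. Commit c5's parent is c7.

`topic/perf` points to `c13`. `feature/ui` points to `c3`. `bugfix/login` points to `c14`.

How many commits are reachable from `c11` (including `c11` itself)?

10

Walking parent pointers from c11: reachable set = {c1, c10, c11, c12, c2, c4, c5, c7, c8, c9}.
That is 10 commits.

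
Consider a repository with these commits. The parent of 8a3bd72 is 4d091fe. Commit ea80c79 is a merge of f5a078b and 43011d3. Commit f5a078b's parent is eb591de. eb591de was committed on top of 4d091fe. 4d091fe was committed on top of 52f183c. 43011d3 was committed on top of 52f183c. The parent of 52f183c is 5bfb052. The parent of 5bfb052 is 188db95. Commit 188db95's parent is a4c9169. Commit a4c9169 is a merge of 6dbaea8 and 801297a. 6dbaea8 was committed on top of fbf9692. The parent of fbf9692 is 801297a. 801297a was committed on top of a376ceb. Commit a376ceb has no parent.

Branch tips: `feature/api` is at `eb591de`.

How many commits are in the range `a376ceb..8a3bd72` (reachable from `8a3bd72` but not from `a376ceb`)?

9

Reachable from 8a3bd72: {188db95, 4d091fe, 52f183c, 5bfb052, 6dbaea8, 801297a, 8a3bd72, a376ceb, a4c9169, fbf9692}.
Reachable from a376ceb: {a376ceb}.
In 8a3bd72's history but not a376ceb's: {188db95, 4d091fe, 52f183c, 5bfb052, 6dbaea8, 801297a, 8a3bd72, a4c9169, fbf9692} — 9 commits.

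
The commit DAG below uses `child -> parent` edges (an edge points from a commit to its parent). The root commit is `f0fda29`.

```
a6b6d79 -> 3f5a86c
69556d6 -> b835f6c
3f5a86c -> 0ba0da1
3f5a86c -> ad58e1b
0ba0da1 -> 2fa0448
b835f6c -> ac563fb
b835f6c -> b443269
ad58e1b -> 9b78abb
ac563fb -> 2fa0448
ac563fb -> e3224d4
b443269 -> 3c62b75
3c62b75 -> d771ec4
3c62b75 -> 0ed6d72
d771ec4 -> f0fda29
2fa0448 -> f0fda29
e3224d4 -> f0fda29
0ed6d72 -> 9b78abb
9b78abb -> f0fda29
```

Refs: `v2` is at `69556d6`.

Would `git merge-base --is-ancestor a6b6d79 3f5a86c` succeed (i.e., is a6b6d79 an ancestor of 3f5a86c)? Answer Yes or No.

Ancestors of 3f5a86c: {0ba0da1, 2fa0448, 3f5a86c, 9b78abb, ad58e1b, f0fda29}.
a6b6d79 is not in that set, so it is not an ancestor of 3f5a86c.

No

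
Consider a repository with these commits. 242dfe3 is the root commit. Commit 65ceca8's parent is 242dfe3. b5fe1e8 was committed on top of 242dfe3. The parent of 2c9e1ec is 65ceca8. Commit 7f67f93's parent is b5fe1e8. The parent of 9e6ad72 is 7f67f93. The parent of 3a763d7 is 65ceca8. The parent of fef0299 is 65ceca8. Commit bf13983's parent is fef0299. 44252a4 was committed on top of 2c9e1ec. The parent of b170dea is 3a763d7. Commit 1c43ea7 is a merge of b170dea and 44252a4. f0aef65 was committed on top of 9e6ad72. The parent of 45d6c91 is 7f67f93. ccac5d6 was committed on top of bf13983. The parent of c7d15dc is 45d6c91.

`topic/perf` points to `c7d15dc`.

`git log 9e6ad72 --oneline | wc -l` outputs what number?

4

Walking parent pointers from 9e6ad72: reachable set = {242dfe3, 7f67f93, 9e6ad72, b5fe1e8}.
That is 4 commits.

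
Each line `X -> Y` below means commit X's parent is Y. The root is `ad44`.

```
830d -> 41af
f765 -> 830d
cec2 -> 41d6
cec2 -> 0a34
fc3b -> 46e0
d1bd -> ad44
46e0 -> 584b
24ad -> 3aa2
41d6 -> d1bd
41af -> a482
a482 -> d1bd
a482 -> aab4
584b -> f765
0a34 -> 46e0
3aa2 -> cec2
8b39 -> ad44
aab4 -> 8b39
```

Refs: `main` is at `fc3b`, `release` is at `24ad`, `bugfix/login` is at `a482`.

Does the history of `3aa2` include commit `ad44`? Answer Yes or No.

Ancestors of 3aa2 (commits reachable by following parents): {0a34, 3aa2, 41af, 41d6, 46e0, 584b, 830d, 8b39, a482, aab4, ad44, cec2, d1bd, f765}.
ad44 is in that set, so it is an ancestor of 3aa2.

Yes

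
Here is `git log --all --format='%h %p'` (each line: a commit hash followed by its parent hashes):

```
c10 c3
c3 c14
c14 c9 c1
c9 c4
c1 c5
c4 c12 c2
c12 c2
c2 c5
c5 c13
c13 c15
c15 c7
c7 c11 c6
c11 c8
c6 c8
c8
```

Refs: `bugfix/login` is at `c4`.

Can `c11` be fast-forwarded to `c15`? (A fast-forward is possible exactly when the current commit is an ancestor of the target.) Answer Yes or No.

A fast-forward from c11 to c15 is possible iff c11 is an ancestor of c15.
Ancestors of c15: {c11, c15, c6, c7, c8}.
c11 is among them, so fast-forward is possible.

Yes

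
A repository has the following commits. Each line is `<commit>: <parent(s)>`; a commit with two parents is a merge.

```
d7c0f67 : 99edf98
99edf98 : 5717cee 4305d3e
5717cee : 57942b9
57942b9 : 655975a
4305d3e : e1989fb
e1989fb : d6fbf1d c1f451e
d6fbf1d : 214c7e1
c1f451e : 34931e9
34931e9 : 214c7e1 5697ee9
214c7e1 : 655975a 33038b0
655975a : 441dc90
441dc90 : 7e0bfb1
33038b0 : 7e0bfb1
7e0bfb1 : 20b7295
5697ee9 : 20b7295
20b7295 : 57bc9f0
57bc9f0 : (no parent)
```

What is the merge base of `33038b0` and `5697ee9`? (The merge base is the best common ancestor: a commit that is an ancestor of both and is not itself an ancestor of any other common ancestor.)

Ancestors of 33038b0: {20b7295, 33038b0, 57bc9f0, 7e0bfb1}.
Ancestors of 5697ee9: {20b7295, 5697ee9, 57bc9f0}.
Common ancestors: {20b7295, 57bc9f0}.
Among these, 20b7295 is not an ancestor of any other common ancestor — it is the merge base.

20b7295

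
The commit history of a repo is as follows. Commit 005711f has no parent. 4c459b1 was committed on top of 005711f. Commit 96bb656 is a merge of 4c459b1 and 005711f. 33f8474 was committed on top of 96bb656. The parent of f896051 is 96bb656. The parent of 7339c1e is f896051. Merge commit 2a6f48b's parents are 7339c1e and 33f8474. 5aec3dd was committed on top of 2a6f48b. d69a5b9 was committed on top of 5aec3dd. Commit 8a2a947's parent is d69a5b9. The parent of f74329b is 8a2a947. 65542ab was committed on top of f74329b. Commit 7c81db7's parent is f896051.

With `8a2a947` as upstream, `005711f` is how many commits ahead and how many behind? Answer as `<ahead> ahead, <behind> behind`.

Reachable from 005711f: {005711f}.
Reachable from 8a2a947: {005711f, 2a6f48b, 33f8474, 4c459b1, 5aec3dd, 7339c1e, 8a2a947, 96bb656, d69a5b9, f896051}.
Only in 005711f's history (ahead): {} — 0.
Only in 8a2a947's history (behind): {2a6f48b, 33f8474, 4c459b1, 5aec3dd, 7339c1e, 8a2a947, 96bb656, d69a5b9, f896051} — 9.

0 ahead, 9 behind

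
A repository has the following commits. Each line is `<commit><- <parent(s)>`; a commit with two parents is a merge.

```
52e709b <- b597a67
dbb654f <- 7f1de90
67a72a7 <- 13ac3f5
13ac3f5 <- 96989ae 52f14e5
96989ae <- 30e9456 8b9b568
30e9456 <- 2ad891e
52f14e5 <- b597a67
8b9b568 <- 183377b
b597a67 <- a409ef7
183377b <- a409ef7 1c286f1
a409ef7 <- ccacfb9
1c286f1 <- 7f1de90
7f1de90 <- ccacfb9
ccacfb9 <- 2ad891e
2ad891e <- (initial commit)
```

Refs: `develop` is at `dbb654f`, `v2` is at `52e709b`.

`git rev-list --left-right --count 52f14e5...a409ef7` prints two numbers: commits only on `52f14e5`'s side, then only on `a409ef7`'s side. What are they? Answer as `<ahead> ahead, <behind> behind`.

Reachable from 52f14e5: {2ad891e, 52f14e5, a409ef7, b597a67, ccacfb9}.
Reachable from a409ef7: {2ad891e, a409ef7, ccacfb9}.
Only in 52f14e5's history (ahead): {52f14e5, b597a67} — 2.
Only in a409ef7's history (behind): {} — 0.

2 ahead, 0 behind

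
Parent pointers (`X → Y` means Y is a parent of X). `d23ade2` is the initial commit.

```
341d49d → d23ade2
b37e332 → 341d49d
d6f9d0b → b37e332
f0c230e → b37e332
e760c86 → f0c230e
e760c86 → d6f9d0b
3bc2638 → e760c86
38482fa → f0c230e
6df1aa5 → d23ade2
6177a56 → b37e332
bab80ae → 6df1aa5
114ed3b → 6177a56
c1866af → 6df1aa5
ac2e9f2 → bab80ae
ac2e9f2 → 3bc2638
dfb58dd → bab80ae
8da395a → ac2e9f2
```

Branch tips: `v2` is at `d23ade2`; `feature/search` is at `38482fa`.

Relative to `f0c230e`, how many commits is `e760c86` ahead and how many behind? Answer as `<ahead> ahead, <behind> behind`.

2 ahead, 0 behind

Reachable from e760c86: {341d49d, b37e332, d23ade2, d6f9d0b, e760c86, f0c230e}.
Reachable from f0c230e: {341d49d, b37e332, d23ade2, f0c230e}.
Only in e760c86's history (ahead): {d6f9d0b, e760c86} — 2.
Only in f0c230e's history (behind): {} — 0.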